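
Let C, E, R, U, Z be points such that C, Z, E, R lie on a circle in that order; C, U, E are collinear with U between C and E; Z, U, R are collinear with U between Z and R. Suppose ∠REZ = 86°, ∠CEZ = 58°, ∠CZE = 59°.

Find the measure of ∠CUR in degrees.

1. ∠RCZ = 94°  [cyclic CZER, opposite ∠C+∠E]
2. ∠CRZ = 58°  [same arc CZ]
3. ∠ECZ = 63°  [△CZE]
4. ∠CZR = 28°  [△CZR]
5. ∠ERZ = 63°  [same arc ZE]
6. ∠CER = 28°  [same arc CR]
7. ∠EUR = 89°  [△EUR]
8. ∠CUR = 91°  [linear pair at U on CE]

∠CUR = 91°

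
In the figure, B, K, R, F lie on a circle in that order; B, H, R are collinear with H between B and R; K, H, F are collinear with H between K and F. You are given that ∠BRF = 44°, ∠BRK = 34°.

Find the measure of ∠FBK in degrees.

∠FBK = 102°

1. ∠BKF = 44°  [same arc BF]
2. ∠BFK = 34°  [same arc BK]
3. ∠FBK = 102°  [△BKF]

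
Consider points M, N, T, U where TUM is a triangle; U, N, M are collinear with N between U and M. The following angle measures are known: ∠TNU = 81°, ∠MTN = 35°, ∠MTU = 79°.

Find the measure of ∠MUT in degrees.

1. ∠MNT = 99°  [linear pair at N on UM]
2. ∠NMT = 46°  [△TNM]
3. ∠TMU = 46°  [N on ray MU]
4. ∠MUT = 55°  [△TUM]

∠MUT = 55°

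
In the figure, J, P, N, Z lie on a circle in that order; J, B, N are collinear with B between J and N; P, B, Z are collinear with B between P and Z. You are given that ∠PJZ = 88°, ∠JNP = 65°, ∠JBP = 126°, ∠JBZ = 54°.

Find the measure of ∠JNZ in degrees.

1. ∠JZP = 65°  [same arc JP]
2. ∠JPZ = 27°  [△JPZ]
3. ∠JNZ = 27°  [same arc JZ]

∠JNZ = 27°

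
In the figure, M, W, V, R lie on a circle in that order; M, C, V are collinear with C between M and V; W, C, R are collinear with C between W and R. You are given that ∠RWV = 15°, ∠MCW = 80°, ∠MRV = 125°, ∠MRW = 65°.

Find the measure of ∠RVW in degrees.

1. ∠RMV = 15°  [same arc VR]
2. ∠RCV = 80°  [vertical angles at C]
3. ∠MVR = 40°  [△MVR]
4. ∠VRW = 60°  [△VCR]
5. ∠RVW = 105°  [△WVR]

∠RVW = 105°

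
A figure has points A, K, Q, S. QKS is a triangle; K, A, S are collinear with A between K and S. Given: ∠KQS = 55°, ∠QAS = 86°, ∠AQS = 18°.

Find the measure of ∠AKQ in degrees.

∠AKQ = 49°

1. ∠ASQ = 76°  [△QAS]
2. ∠KSQ = 76°  [A on ray SK]
3. ∠QKS = 49°  [△QKS]
4. ∠AKQ = 49°  [A on ray KS]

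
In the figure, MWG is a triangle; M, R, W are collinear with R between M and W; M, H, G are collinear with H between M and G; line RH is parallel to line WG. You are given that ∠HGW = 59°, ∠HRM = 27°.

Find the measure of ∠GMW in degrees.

∠GMW = 94°

1. ∠MGW = 59°  [H on ray GM]
2. ∠GWM = 27°  [RH∥WG, corresponding at R]
3. ∠GMW = 94°  [△MWG]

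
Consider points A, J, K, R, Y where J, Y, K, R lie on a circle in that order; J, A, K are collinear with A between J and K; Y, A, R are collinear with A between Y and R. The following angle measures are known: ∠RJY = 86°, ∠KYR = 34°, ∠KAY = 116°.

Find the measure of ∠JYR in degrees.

1. ∠RKY = 94°  [cyclic JYKR, opposite ∠J+∠K]
2. ∠KRY = 52°  [△YKR]
3. ∠JAY = 64°  [linear pair at A on JK]
4. ∠KJY = 52°  [same arc YK]
5. ∠JYR = 64°  [△JAY]

∠JYR = 64°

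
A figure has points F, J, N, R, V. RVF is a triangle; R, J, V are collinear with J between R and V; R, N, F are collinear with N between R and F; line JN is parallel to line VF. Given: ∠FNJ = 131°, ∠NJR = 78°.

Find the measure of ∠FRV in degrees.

∠FRV = 53°

1. ∠JNR = 49°  [linear pair at N on RF]
2. ∠JRN = 53°  [△RJN]
3. ∠FRV = 53°  [J on RV, N on RF]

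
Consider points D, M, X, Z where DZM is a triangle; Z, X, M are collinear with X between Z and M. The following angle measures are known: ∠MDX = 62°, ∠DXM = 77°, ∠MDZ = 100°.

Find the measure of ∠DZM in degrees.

∠DZM = 39°

1. ∠DMX = 41°  [△DXM]
2. ∠DMZ = 41°  [X on ray MZ]
3. ∠DZM = 39°  [△DZM]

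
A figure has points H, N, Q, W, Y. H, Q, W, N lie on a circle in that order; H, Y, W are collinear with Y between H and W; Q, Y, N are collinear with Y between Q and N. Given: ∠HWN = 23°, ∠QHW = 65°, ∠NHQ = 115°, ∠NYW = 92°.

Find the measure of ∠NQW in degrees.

1. ∠QNW = 65°  [△WYN]
2. ∠NWQ = 65°  [cyclic HQWN, opposite ∠H+∠W]
3. ∠NQW = 50°  [△QWN]

∠NQW = 50°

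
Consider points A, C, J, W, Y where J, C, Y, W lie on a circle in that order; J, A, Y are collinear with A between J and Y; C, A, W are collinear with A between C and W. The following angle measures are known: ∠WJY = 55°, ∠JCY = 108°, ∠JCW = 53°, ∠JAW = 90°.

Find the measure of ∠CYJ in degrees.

1. ∠WCY = 55°  [same arc YW]
2. ∠CAY = 90°  [vertical angles at A]
3. ∠CYJ = 35°  [△CAY]

∠CYJ = 35°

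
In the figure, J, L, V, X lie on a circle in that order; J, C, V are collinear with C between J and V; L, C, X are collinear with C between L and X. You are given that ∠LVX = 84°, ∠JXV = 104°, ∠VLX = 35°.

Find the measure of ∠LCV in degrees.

∠LCV = 102°

1. ∠LXV = 61°  [△LVX]
2. ∠JLV = 76°  [cyclic JLVX, opposite ∠L+∠X]
3. ∠LJV = 61°  [same arc LV]
4. ∠JVL = 43°  [△JLV]
5. ∠LCV = 102°  [△LCV]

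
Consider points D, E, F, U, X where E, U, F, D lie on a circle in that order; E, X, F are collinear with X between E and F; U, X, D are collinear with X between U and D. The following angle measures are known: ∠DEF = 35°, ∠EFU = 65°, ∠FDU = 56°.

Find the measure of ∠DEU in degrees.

1. ∠DUF = 35°  [same arc FD]
2. ∠DFU = 89°  [△UFD]
3. ∠DEU = 91°  [cyclic EUFD, opposite ∠E+∠F]

∠DEU = 91°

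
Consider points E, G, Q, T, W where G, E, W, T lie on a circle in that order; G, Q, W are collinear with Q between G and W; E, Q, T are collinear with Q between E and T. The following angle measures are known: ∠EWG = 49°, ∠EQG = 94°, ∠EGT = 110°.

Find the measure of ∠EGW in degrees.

1. ∠ETG = 49°  [same arc GE]
2. ∠GET = 21°  [△GET]
3. ∠EGW = 65°  [△GQE]

∠EGW = 65°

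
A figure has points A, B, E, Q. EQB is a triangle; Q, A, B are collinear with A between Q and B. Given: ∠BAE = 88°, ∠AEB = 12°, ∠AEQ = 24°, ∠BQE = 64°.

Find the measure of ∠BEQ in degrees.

1. ∠ABE = 80°  [△EAB]
2. ∠EBQ = 80°  [A on ray BQ]
3. ∠BEQ = 36°  [△EQB]

∠BEQ = 36°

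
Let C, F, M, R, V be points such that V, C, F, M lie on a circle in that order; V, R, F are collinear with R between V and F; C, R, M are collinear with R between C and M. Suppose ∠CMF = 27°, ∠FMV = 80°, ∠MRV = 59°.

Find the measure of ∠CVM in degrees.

∠CVM = 95°

1. ∠CVF = 27°  [same arc CF]
2. ∠FCV = 100°  [cyclic VCFM, opposite ∠C+∠M]
3. ∠CRF = 59°  [vertical angles at R]
4. ∠CFV = 53°  [△VCF]
5. ∠CRV = 121°  [linear pair at R on VF]
6. ∠CMV = 53°  [same arc VC]
7. ∠MCV = 32°  [△VRC]
8. ∠CVM = 95°  [△VCM]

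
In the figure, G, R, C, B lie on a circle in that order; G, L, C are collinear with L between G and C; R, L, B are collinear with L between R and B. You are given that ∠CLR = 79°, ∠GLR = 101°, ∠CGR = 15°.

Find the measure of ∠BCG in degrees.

1. ∠BLC = 101°  [vertical angles at L]
2. ∠CBR = 15°  [same arc RC]
3. ∠BCG = 64°  [△CLB]

∠BCG = 64°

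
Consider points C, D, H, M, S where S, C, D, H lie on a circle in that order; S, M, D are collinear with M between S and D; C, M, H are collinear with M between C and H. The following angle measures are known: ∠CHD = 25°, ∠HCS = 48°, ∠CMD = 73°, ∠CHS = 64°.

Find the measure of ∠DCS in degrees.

∠DCS = 91°

1. ∠CSD = 25°  [same arc CD]
2. ∠CDS = 64°  [same arc SC]
3. ∠DCS = 91°  [△SCD]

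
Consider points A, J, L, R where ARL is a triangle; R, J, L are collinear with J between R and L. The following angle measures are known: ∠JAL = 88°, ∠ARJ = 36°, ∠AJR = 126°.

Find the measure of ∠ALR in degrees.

1. ∠AJL = 54°  [linear pair at J on RL]
2. ∠ALJ = 38°  [△AJL]
3. ∠ALR = 38°  [J on ray LR]

∠ALR = 38°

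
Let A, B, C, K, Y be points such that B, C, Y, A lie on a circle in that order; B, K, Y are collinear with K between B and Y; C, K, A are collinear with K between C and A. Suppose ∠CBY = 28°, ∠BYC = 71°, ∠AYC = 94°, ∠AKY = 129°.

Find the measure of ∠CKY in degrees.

1. ∠CAY = 28°  [same arc CY]
2. ∠ACY = 58°  [△CYA]
3. ∠CKY = 51°  [△CKY]

∠CKY = 51°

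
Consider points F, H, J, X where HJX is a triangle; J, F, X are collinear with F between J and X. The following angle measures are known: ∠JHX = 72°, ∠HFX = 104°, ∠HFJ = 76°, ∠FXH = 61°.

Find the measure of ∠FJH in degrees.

∠FJH = 47°

1. ∠HXJ = 61°  [F on ray XJ]
2. ∠HJX = 47°  [△HJX]
3. ∠FJH = 47°  [F on ray JX]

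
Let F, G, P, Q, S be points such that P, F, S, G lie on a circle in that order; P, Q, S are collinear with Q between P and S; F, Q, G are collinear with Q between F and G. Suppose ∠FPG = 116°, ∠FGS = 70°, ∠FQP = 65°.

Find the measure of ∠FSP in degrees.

1. ∠FSG = 64°  [cyclic PFSG, opposite ∠P+∠S]
2. ∠GFS = 46°  [△FSG]
3. ∠FQS = 115°  [linear pair at Q on PS]
4. ∠FSP = 19°  [△FQS]

∠FSP = 19°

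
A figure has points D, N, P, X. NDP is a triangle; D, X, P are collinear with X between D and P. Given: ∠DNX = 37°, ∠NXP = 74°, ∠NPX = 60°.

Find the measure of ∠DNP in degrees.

∠DNP = 83°

1. ∠DXN = 106°  [linear pair at X on DP]
2. ∠DPN = 60°  [X on ray PD]
3. ∠NDX = 37°  [△NDX]
4. ∠NDP = 37°  [X on ray DP]
5. ∠DNP = 83°  [△NDP]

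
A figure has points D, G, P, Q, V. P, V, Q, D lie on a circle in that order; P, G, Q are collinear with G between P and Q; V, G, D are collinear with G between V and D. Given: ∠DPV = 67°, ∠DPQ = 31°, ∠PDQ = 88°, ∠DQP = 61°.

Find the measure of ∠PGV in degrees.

1. ∠DQV = 113°  [cyclic PVQD, opposite ∠P+∠Q]
2. ∠DVQ = 31°  [same arc QD]
3. ∠DVP = 61°  [same arc PD]
4. ∠QDV = 36°  [△VQD]
5. ∠QPV = 36°  [same arc VQ]
6. ∠PGV = 83°  [△PGV]

∠PGV = 83°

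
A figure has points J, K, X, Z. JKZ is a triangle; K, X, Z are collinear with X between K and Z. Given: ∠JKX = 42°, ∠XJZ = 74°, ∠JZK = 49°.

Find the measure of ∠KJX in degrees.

∠KJX = 15°

1. ∠JZX = 49°  [X on ray ZK]
2. ∠JXZ = 57°  [△JXZ]
3. ∠JXK = 123°  [linear pair at X on KZ]
4. ∠KJX = 15°  [△JKX]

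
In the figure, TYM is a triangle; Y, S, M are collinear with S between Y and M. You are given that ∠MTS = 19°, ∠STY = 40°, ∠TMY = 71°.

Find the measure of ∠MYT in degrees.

1. ∠SMT = 71°  [S on ray MY]
2. ∠MST = 90°  [△TSM]
3. ∠TSY = 90°  [linear pair at S on YM]
4. ∠SYT = 50°  [△TYS]
5. ∠MYT = 50°  [S on ray YM]

∠MYT = 50°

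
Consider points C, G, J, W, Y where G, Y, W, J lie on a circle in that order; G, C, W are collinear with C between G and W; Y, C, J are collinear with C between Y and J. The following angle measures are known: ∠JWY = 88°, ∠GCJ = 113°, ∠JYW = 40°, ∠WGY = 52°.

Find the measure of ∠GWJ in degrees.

1. ∠WJY = 52°  [△YWJ]
2. ∠JCW = 67°  [linear pair at C on GW]
3. ∠GWJ = 61°  [△WCJ]

∠GWJ = 61°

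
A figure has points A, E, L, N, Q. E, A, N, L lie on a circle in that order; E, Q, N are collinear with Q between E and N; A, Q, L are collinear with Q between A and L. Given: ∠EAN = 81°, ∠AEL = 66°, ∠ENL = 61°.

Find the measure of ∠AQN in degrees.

∠AQN = 107°

1. ∠ELN = 99°  [cyclic EANL, opposite ∠A+∠L]
2. ∠EAL = 61°  [same arc EL]
3. ∠LEN = 20°  [△ENL]
4. ∠ALE = 53°  [△EAL]
5. ∠LAN = 20°  [same arc NL]
6. ∠ANE = 53°  [same arc EA]
7. ∠AQN = 107°  [△AQN]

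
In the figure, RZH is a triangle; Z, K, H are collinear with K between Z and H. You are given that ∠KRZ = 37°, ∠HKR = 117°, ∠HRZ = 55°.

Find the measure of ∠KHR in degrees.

1. ∠RKZ = 63°  [linear pair at K on ZH]
2. ∠KZR = 80°  [△RZK]
3. ∠HZR = 80°  [K on ray ZH]
4. ∠RHZ = 45°  [△RZH]
5. ∠KHR = 45°  [K on ray HZ]

∠KHR = 45°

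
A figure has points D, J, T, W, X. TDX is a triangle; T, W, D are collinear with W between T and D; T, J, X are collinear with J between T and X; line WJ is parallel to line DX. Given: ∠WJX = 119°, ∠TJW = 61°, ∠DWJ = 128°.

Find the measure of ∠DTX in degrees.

1. ∠JWT = 52°  [linear pair at W on TD]
2. ∠JTW = 67°  [△TWJ]
3. ∠DTX = 67°  [W on TD, J on TX]

∠DTX = 67°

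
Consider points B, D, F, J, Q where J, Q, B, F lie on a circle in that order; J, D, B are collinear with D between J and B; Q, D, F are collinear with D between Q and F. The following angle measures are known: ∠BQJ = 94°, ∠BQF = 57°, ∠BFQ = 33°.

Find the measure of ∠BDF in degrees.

1. ∠BFJ = 86°  [cyclic JQBF, opposite ∠Q+∠F]
2. ∠BJF = 57°  [same arc BF]
3. ∠FBJ = 37°  [△JBF]
4. ∠BDF = 110°  [△BDF]

∠BDF = 110°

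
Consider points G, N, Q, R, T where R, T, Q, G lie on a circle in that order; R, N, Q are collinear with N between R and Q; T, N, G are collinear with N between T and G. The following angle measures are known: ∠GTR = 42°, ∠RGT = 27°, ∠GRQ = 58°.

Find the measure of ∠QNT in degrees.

1. ∠RQT = 27°  [same arc RT]
2. ∠GTQ = 58°  [same arc QG]
3. ∠QNT = 95°  [△TNQ]

∠QNT = 95°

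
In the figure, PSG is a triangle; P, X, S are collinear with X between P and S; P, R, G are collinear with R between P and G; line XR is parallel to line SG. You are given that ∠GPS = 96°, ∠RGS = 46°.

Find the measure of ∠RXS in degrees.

∠RXS = 142°

1. ∠PGS = 46°  [R on ray GP]
2. ∠GSP = 38°  [△PSG]
3. ∠PXR = 38°  [XR∥SG, corresponding at X]
4. ∠RXS = 142°  [linear pair at X on PS]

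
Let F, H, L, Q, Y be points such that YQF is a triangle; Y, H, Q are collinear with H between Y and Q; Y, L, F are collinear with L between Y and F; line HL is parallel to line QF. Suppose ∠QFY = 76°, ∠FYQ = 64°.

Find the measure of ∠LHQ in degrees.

∠LHQ = 140°

1. ∠FQY = 40°  [△YQF]
2. ∠LHY = 40°  [HL∥QF, corresponding at H]
3. ∠LHQ = 140°  [linear pair at H on YQ]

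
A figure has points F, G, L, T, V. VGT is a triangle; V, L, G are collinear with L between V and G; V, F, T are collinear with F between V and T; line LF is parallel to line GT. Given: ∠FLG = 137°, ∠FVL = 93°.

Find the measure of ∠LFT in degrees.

∠LFT = 136°

1. ∠FLV = 43°  [linear pair at L on VG]
2. ∠LFV = 44°  [△VLF]
3. ∠LFT = 136°  [linear pair at F on VT]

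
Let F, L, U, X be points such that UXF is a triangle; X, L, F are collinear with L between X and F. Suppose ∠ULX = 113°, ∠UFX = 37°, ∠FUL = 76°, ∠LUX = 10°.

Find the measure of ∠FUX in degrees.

∠FUX = 86°

1. ∠LXU = 57°  [△UXL]
2. ∠FXU = 57°  [L on ray XF]
3. ∠FUX = 86°  [△UXF]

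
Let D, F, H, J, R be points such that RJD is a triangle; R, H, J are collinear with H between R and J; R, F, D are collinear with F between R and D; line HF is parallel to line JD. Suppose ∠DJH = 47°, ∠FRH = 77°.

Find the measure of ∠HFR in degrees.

1. ∠DJR = 47°  [H on ray JR]
2. ∠DRJ = 77°  [H on RJ, F on RD]
3. ∠JDR = 56°  [△RJD]
4. ∠HFR = 56°  [HF∥JD, corresponding at F]

∠HFR = 56°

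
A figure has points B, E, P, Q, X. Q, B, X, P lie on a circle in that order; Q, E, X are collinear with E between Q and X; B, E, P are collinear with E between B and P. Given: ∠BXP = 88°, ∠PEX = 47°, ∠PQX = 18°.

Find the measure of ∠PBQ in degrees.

1. ∠BQP = 92°  [cyclic QBXP, opposite ∠Q+∠X]
2. ∠PEQ = 133°  [linear pair at E on QX]
3. ∠BPQ = 29°  [△QEP]
4. ∠PBQ = 59°  [△QBP]

∠PBQ = 59°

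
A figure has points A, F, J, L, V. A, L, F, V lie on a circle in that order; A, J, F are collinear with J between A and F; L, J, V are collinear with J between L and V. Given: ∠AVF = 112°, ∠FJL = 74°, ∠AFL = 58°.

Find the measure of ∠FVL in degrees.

1. ∠ALF = 68°  [cyclic ALFV, opposite ∠L+∠V]
2. ∠FAL = 54°  [△ALF]
3. ∠FVL = 54°  [same arc LF]

∠FVL = 54°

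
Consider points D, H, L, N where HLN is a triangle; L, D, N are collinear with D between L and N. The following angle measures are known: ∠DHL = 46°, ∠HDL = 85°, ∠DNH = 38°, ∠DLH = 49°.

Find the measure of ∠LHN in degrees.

∠LHN = 93°

1. ∠HNL = 38°  [D on ray NL]
2. ∠HLN = 49°  [D on ray LN]
3. ∠LHN = 93°  [△HLN]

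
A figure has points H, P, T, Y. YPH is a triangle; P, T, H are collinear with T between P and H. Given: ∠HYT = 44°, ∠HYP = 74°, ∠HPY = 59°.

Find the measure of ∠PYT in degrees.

∠PYT = 30°

1. ∠PHY = 47°  [△YPH]
2. ∠TPY = 59°  [T on ray PH]
3. ∠THY = 47°  [T on ray HP]
4. ∠HTY = 89°  [△YTH]
5. ∠PTY = 91°  [linear pair at T on PH]
6. ∠PYT = 30°  [△YPT]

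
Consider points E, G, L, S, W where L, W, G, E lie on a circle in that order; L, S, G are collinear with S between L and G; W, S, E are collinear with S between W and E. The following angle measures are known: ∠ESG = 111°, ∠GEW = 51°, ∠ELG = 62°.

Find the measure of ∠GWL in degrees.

1. ∠EGL = 18°  [△GSE]
2. ∠GEL = 100°  [△LGE]
3. ∠GWL = 80°  [cyclic LWGE, opposite ∠W+∠E]

∠GWL = 80°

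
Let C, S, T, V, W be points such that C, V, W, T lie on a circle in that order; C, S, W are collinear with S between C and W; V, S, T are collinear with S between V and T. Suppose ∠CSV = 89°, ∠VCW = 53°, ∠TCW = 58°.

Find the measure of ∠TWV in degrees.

1. ∠VTW = 53°  [same arc VW]
2. ∠TVW = 58°  [same arc WT]
3. ∠TWV = 69°  [△VWT]

∠TWV = 69°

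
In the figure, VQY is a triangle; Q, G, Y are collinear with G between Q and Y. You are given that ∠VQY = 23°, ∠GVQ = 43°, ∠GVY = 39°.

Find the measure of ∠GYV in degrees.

1. ∠GQV = 23°  [G on ray QY]
2. ∠QGV = 114°  [△VQG]
3. ∠VGY = 66°  [linear pair at G on QY]
4. ∠GYV = 75°  [△VGY]

∠GYV = 75°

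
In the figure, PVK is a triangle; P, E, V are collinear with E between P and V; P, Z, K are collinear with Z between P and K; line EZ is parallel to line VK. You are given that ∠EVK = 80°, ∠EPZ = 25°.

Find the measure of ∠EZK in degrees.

1. ∠KVP = 80°  [E on ray VP]
2. ∠KPV = 25°  [E on PV, Z on PK]
3. ∠PKV = 75°  [△PVK]
4. ∠EZP = 75°  [EZ∥VK, corresponding at Z]
5. ∠EZK = 105°  [linear pair at Z on PK]

∠EZK = 105°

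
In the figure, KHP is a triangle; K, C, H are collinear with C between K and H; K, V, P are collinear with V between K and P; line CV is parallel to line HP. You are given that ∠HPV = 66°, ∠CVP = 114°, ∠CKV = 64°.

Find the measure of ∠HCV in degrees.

∠HCV = 130°

1. ∠CVK = 66°  [linear pair at V on KP]
2. ∠KCV = 50°  [△KCV]
3. ∠HCV = 130°  [linear pair at C on KH]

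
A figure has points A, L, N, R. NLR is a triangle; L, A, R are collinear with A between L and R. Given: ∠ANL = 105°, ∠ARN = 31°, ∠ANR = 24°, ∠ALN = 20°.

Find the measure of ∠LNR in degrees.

∠LNR = 129°

1. ∠LRN = 31°  [A on ray RL]
2. ∠NLR = 20°  [A on ray LR]
3. ∠LNR = 129°  [△NLR]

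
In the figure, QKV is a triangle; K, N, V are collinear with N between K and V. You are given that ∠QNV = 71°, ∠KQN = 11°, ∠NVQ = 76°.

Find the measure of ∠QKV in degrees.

∠QKV = 60°

1. ∠KNQ = 109°  [linear pair at N on KV]
2. ∠NKQ = 60°  [△QKN]
3. ∠QKV = 60°  [N on ray KV]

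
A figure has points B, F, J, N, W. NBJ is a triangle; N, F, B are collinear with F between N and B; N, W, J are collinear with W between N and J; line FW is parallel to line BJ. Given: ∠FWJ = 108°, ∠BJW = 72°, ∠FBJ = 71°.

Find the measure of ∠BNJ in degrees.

∠BNJ = 37°

1. ∠BJN = 72°  [W on ray JN]
2. ∠JBN = 71°  [F on ray BN]
3. ∠BNJ = 37°  [△NBJ]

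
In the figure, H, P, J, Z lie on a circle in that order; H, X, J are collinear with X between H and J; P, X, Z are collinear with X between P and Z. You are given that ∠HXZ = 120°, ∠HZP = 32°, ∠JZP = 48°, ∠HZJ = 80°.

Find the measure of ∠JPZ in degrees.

1. ∠JXP = 120°  [vertical angles at X]
2. ∠HJP = 32°  [same arc HP]
3. ∠JPZ = 28°  [△PXJ]

∠JPZ = 28°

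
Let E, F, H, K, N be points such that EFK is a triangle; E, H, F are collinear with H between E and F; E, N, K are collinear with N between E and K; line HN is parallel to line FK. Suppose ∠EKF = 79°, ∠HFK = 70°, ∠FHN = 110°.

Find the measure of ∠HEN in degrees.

∠HEN = 31°

1. ∠ENH = 79°  [HN∥FK, corresponding at N]
2. ∠EHN = 70°  [linear pair at H on EF]
3. ∠HEN = 31°  [△EHN]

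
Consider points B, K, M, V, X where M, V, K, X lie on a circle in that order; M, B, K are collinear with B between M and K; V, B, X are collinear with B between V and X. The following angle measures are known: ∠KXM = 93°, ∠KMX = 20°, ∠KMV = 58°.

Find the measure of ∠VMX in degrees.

1. ∠KVM = 87°  [cyclic MVKX, opposite ∠V+∠X]
2. ∠MKX = 67°  [△MKX]
3. ∠MKV = 35°  [△MVK]
4. ∠MVX = 67°  [same arc MX]
5. ∠MXV = 35°  [same arc MV]
6. ∠VMX = 78°  [△MVX]

∠VMX = 78°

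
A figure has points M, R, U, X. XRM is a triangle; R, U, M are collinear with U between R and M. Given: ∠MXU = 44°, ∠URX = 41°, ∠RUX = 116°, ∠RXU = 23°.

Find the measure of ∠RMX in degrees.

1. ∠MUX = 64°  [linear pair at U on RM]
2. ∠UMX = 72°  [△XUM]
3. ∠RMX = 72°  [U on ray MR]

∠RMX = 72°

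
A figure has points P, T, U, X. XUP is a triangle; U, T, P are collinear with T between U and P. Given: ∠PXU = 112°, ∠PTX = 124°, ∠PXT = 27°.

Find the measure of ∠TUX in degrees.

∠TUX = 39°

1. ∠TPX = 29°  [△XTP]
2. ∠UPX = 29°  [T on ray PU]
3. ∠PUX = 39°  [△XUP]
4. ∠TUX = 39°  [T on ray UP]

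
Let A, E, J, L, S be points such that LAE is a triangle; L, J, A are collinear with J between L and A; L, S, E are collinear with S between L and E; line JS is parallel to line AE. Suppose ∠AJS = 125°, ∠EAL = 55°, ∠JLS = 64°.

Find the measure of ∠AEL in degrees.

∠AEL = 61°

1. ∠LJS = 55°  [linear pair at J on LA]
2. ∠JSL = 61°  [△LJS]
3. ∠AEL = 61°  [JS∥AE, corresponding at S]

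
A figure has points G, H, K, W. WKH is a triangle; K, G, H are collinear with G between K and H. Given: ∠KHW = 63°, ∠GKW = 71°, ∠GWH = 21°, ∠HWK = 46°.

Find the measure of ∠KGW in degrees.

∠KGW = 84°

1. ∠GHW = 63°  [G on ray HK]
2. ∠HGW = 96°  [△WGH]
3. ∠KGW = 84°  [linear pair at G on KH]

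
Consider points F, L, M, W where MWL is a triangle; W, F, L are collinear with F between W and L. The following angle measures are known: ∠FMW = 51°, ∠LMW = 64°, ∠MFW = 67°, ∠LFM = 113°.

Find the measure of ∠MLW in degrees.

∠MLW = 54°

1. ∠FWM = 62°  [△MWF]
2. ∠LWM = 62°  [F on ray WL]
3. ∠MLW = 54°  [△MWL]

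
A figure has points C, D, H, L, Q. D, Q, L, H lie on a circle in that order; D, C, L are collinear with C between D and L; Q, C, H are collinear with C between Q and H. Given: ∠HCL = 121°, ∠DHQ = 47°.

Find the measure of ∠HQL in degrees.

1. ∠DCQ = 121°  [vertical angles at C]
2. ∠DLQ = 47°  [same arc DQ]
3. ∠LCQ = 59°  [linear pair at C on DL]
4. ∠HQL = 74°  [△QCL]

∠HQL = 74°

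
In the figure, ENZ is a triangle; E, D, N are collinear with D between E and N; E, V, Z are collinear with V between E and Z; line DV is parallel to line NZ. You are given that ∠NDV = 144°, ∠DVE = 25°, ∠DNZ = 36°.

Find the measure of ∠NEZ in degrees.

1. ∠EDV = 36°  [linear pair at D on EN]
2. ∠DEV = 119°  [△EDV]
3. ∠NEZ = 119°  [D on EN, V on EZ]

∠NEZ = 119°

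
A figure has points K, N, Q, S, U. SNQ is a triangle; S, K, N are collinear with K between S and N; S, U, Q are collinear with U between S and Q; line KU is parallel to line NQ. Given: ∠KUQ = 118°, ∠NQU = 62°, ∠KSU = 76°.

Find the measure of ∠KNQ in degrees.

1. ∠NQS = 62°  [U on ray QS]
2. ∠NSQ = 76°  [K on SN, U on SQ]
3. ∠QNS = 42°  [△SNQ]
4. ∠KNQ = 42°  [K on ray NS]

∠KNQ = 42°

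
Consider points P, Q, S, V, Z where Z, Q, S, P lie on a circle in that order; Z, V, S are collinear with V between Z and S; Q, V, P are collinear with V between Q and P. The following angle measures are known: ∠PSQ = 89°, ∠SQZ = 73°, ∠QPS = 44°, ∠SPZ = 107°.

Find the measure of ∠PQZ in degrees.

1. ∠PQS = 47°  [△QSP]
2. ∠PZS = 47°  [same arc SP]
3. ∠PSZ = 26°  [△ZSP]
4. ∠PQZ = 26°  [same arc ZP]

∠PQZ = 26°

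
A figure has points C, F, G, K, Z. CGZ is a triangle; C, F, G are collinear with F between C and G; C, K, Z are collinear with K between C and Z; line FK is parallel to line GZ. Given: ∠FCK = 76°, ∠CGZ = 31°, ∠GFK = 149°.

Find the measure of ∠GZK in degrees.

1. ∠GCZ = 76°  [F on CG, K on CZ]
2. ∠CZG = 73°  [△CGZ]
3. ∠GZK = 73°  [K on ray ZC]

∠GZK = 73°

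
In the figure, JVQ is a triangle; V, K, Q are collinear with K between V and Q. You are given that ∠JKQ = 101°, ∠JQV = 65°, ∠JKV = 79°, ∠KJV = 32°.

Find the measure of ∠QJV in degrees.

1. ∠JVK = 69°  [△JVK]
2. ∠JVQ = 69°  [K on ray VQ]
3. ∠QJV = 46°  [△JVQ]

∠QJV = 46°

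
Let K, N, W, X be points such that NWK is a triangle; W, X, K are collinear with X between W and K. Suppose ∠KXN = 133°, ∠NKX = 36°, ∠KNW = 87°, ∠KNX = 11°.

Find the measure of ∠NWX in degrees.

1. ∠NKW = 36°  [X on ray KW]
2. ∠KWN = 57°  [△NWK]
3. ∠NWX = 57°  [X on ray WK]

∠NWX = 57°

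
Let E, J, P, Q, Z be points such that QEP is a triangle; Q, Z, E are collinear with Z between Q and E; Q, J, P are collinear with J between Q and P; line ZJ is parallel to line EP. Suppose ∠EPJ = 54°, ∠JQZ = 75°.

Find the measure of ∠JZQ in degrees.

1. ∠EPQ = 54°  [J on ray PQ]
2. ∠EQP = 75°  [Z on QE, J on QP]
3. ∠PEQ = 51°  [△QEP]
4. ∠JZQ = 51°  [ZJ∥EP, corresponding at Z]

∠JZQ = 51°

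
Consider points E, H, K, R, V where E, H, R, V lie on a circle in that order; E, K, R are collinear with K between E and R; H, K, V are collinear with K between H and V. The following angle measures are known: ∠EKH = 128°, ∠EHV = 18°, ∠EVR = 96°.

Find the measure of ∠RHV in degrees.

∠RHV = 66°

1. ∠ERV = 18°  [same arc EV]
2. ∠REV = 66°  [△ERV]
3. ∠RHV = 66°  [same arc RV]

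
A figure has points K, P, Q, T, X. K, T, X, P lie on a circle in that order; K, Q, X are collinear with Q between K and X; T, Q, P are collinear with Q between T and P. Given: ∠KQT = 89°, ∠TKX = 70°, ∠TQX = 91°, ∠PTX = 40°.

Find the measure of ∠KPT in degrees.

∠KPT = 49°

1. ∠KQP = 91°  [vertical angles at Q]
2. ∠PKX = 40°  [same arc XP]
3. ∠KPT = 49°  [△KQP]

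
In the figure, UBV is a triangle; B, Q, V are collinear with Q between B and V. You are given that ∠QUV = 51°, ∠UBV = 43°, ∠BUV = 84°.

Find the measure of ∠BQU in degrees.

∠BQU = 104°

1. ∠BVU = 53°  [△UBV]
2. ∠QVU = 53°  [Q on ray VB]
3. ∠UQV = 76°  [△UQV]
4. ∠BQU = 104°  [linear pair at Q on BV]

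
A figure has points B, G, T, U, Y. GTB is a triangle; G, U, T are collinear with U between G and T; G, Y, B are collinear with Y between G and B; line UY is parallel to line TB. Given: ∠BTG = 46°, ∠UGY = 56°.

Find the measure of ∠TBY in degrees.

1. ∠GUY = 46°  [UY∥TB, corresponding at U]
2. ∠GYU = 78°  [△GUY]
3. ∠BYU = 102°  [linear pair at Y on GB]
4. ∠TBY = 78°  [UY∥TB, co-interior at B–Y]

∠TBY = 78°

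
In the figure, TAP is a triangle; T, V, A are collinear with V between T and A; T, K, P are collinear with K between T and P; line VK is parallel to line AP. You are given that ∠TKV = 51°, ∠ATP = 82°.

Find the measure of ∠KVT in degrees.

1. ∠APT = 51°  [VK∥AP, corresponding at K]
2. ∠PAT = 47°  [△TAP]
3. ∠KVT = 47°  [VK∥AP, corresponding at V]

∠KVT = 47°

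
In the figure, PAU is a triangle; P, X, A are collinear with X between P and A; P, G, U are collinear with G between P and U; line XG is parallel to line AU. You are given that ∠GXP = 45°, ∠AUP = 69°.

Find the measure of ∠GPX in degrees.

1. ∠PAU = 45°  [XG∥AU, corresponding at X]
2. ∠APU = 66°  [△PAU]
3. ∠GPX = 66°  [X on PA, G on PU]

∠GPX = 66°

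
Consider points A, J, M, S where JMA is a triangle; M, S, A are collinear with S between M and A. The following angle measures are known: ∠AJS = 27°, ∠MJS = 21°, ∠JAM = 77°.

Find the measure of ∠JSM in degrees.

∠JSM = 104°

1. ∠JAS = 77°  [S on ray AM]
2. ∠ASJ = 76°  [△JSA]
3. ∠JSM = 104°  [linear pair at S on MA]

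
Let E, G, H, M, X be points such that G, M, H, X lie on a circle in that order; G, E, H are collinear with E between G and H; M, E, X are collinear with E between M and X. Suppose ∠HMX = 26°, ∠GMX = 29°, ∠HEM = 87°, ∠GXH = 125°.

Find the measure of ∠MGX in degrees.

∠MGX = 84°

1. ∠HGX = 26°  [same arc HX]
2. ∠GEX = 87°  [vertical angles at E]
3. ∠GXM = 67°  [△GEX]
4. ∠MGX = 84°  [△GMX]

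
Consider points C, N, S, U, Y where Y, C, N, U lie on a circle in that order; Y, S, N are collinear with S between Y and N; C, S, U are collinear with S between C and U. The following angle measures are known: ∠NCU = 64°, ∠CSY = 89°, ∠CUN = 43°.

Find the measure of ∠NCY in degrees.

1. ∠CSN = 91°  [linear pair at S on YN]
2. ∠CYN = 43°  [same arc CN]
3. ∠CNY = 25°  [△CSN]
4. ∠NCY = 112°  [△YCN]

∠NCY = 112°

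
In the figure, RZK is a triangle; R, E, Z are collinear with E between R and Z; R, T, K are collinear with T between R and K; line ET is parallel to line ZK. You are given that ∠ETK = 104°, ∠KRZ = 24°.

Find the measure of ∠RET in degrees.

∠RET = 80°

1. ∠ETR = 76°  [linear pair at T on RK]
2. ∠ERT = 24°  [E on RZ, T on RK]
3. ∠RET = 80°  [△RET]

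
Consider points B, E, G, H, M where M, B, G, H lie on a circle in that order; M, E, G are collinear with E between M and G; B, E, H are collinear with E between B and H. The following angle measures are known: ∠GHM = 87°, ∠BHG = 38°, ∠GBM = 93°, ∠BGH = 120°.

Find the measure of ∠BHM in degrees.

1. ∠BMG = 38°  [same arc BG]
2. ∠BGM = 49°  [△MBG]
3. ∠BHM = 49°  [same arc MB]

∠BHM = 49°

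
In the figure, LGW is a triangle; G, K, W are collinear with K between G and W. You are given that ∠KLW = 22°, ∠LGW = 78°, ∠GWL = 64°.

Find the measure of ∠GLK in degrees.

1. ∠KGL = 78°  [K on ray GW]
2. ∠KWL = 64°  [K on ray WG]
3. ∠LKW = 94°  [△LKW]
4. ∠GKL = 86°  [linear pair at K on GW]
5. ∠GLK = 16°  [△LGK]

∠GLK = 16°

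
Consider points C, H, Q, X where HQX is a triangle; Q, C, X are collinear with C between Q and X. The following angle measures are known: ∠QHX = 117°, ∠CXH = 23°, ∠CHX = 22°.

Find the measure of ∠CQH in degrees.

1. ∠HXQ = 23°  [C on ray XQ]
2. ∠HQX = 40°  [△HQX]
3. ∠CQH = 40°  [C on ray QX]

∠CQH = 40°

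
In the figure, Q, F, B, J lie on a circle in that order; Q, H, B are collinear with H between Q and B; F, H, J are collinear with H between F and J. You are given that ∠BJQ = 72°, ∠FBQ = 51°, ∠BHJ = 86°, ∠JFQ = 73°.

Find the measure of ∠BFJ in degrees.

∠BFJ = 35°

1. ∠FJQ = 51°  [same arc QF]
2. ∠JHQ = 94°  [linear pair at H on QB]
3. ∠BQJ = 35°  [△QHJ]
4. ∠BFJ = 35°  [same arc BJ]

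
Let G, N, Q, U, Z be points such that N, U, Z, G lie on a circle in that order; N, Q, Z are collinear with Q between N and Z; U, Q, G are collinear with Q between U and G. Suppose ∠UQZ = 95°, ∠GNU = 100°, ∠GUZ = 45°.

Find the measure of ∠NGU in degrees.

∠NGU = 40°

1. ∠GQN = 95°  [vertical angles at Q]
2. ∠GNZ = 45°  [same arc ZG]
3. ∠NGU = 40°  [△NQG]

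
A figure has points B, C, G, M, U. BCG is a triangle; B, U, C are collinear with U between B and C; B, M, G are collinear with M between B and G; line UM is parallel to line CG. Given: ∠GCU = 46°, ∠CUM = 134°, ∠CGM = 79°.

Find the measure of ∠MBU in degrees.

1. ∠BCG = 46°  [U on ray CB]
2. ∠BGC = 79°  [M on ray GB]
3. ∠CBG = 55°  [△BCG]
4. ∠MBU = 55°  [U on BC, M on BG]

∠MBU = 55°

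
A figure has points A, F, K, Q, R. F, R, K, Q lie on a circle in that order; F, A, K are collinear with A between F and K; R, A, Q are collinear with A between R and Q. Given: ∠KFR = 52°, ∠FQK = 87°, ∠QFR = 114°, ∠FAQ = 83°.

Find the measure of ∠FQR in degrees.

∠FQR = 35°

1. ∠FRK = 93°  [cyclic FRKQ, opposite ∠R+∠Q]
2. ∠FKR = 35°  [△FRK]
3. ∠FQR = 35°  [same arc FR]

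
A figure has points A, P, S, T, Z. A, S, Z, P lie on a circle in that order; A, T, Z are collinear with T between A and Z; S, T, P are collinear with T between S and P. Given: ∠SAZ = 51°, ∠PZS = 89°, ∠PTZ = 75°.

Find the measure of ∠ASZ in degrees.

∠ASZ = 94°

1. ∠SPZ = 51°  [same arc SZ]
2. ∠PSZ = 40°  [△SZP]
3. ∠AZP = 54°  [△ZTP]
4. ∠PAZ = 40°  [same arc ZP]
5. ∠APZ = 86°  [△AZP]
6. ∠ASZ = 94°  [cyclic ASZP, opposite ∠S+∠P]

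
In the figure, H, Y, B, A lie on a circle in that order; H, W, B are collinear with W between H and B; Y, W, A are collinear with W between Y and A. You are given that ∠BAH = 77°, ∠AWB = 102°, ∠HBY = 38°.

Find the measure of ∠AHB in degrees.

∠AHB = 64°

1. ∠AWH = 78°  [linear pair at W on HB]
2. ∠HAY = 38°  [same arc HY]
3. ∠AHB = 64°  [△HWA]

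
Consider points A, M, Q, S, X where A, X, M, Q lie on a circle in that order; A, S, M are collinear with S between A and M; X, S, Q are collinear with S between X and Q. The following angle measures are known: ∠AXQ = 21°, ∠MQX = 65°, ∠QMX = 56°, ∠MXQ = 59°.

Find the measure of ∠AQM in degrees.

∠AQM = 100°

1. ∠AMQ = 21°  [same arc AQ]
2. ∠MAQ = 59°  [same arc MQ]
3. ∠AQM = 100°  [△AMQ]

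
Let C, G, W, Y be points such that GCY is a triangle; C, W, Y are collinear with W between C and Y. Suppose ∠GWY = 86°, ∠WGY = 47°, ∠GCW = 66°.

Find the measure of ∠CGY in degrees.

1. ∠GYW = 47°  [△GWY]
2. ∠GCY = 66°  [W on ray CY]
3. ∠CYG = 47°  [W on ray YC]
4. ∠CGY = 67°  [△GCY]

∠CGY = 67°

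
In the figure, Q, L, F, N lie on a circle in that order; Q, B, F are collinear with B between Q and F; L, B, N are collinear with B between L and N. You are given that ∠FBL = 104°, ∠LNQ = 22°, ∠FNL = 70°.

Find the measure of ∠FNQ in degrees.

∠FNQ = 92°

1. ∠LFQ = 22°  [same arc QL]
2. ∠FQL = 70°  [same arc LF]
3. ∠FLQ = 88°  [△QLF]
4. ∠FNQ = 92°  [cyclic QLFN, opposite ∠L+∠N]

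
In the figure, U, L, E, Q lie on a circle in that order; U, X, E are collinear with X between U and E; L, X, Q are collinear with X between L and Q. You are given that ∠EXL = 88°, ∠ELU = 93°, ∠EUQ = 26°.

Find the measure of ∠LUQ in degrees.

1. ∠QXU = 88°  [vertical angles at X]
2. ∠EQU = 87°  [cyclic ULEQ, opposite ∠L+∠Q]
3. ∠QEU = 67°  [△UEQ]
4. ∠LQU = 66°  [△UXQ]
5. ∠QLU = 67°  [same arc UQ]
6. ∠LUQ = 47°  [△ULQ]

∠LUQ = 47°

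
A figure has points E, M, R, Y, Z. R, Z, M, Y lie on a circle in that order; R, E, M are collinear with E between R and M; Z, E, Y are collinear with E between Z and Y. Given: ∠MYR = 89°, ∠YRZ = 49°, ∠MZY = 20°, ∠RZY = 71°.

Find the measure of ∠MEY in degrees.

1. ∠YMZ = 131°  [cyclic RZMY, opposite ∠R+∠M]
2. ∠MYZ = 29°  [△ZMY]
3. ∠RMY = 71°  [same arc RY]
4. ∠MEY = 80°  [△MEY]

∠MEY = 80°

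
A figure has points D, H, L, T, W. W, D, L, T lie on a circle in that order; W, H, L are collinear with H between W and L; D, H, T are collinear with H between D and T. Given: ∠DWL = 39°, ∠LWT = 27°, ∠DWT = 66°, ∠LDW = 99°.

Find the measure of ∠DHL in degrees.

1. ∠DLW = 42°  [△WDL]
2. ∠LDT = 27°  [same arc LT]
3. ∠DHL = 111°  [△DHL]

∠DHL = 111°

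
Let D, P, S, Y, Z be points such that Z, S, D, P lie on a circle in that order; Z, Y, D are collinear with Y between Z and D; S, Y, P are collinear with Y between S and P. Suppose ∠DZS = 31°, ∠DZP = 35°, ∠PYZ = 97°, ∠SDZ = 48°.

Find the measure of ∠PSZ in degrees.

∠PSZ = 66°

1. ∠DPS = 31°  [same arc SD]
2. ∠DYP = 83°  [linear pair at Y on ZD]
3. ∠PDZ = 66°  [△DYP]
4. ∠PSZ = 66°  [same arc ZP]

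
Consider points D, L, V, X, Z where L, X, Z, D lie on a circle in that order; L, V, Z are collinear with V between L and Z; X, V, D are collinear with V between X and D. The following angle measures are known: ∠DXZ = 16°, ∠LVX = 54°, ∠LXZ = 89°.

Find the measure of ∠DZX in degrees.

1. ∠DLZ = 16°  [same arc ZD]
2. ∠DVZ = 54°  [vertical angles at V]
3. ∠LDZ = 91°  [cyclic LXZD, opposite ∠X+∠D]
4. ∠DZL = 73°  [△LZD]
5. ∠XDZ = 53°  [△ZVD]
6. ∠DZX = 111°  [△XZD]

∠DZX = 111°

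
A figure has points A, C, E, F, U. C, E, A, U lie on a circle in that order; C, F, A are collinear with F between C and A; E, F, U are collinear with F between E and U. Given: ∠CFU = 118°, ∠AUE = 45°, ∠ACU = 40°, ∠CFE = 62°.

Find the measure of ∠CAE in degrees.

∠CAE = 22°

1. ∠AFE = 118°  [vertical angles at F]
2. ∠AEU = 40°  [same arc AU]
3. ∠CAE = 22°  [△EFA]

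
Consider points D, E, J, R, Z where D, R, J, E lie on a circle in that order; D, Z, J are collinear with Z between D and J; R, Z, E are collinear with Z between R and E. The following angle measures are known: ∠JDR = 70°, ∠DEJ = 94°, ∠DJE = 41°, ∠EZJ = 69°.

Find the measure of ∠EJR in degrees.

∠EJR = 65°

1. ∠JER = 70°  [same arc RJ]
2. ∠EDJ = 45°  [△DJE]
3. ∠ERJ = 45°  [same arc JE]
4. ∠EJR = 65°  [△RJE]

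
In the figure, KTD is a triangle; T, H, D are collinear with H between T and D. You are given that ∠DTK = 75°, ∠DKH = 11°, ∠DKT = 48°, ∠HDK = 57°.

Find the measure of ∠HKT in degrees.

∠HKT = 37°

1. ∠HTK = 75°  [H on ray TD]
2. ∠DHK = 112°  [△KHD]
3. ∠KHT = 68°  [linear pair at H on TD]
4. ∠HKT = 37°  [△KTH]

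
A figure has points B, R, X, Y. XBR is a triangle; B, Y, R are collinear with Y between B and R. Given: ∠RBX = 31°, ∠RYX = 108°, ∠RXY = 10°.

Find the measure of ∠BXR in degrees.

1. ∠XRY = 62°  [△XYR]
2. ∠BRX = 62°  [Y on ray RB]
3. ∠BXR = 87°  [△XBR]

∠BXR = 87°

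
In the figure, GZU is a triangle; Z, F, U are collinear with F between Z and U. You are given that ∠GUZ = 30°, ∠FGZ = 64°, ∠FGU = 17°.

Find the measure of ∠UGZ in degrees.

1. ∠FUG = 30°  [F on ray UZ]
2. ∠GFU = 133°  [△GFU]
3. ∠GFZ = 47°  [linear pair at F on ZU]
4. ∠FZG = 69°  [△GZF]
5. ∠GZU = 69°  [F on ray ZU]
6. ∠UGZ = 81°  [△GZU]

∠UGZ = 81°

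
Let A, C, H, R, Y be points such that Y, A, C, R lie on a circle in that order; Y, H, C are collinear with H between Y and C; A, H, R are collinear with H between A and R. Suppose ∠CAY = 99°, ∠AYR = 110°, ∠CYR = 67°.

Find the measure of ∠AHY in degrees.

∠AHY = 105°

1. ∠CRY = 81°  [cyclic YACR, opposite ∠A+∠R]
2. ∠ACR = 70°  [cyclic YACR, opposite ∠Y+∠C]
3. ∠CAR = 67°  [same arc CR]
4. ∠RCY = 32°  [△YCR]
5. ∠ARC = 43°  [△ACR]
6. ∠RAY = 32°  [same arc YR]
7. ∠AYC = 43°  [same arc AC]
8. ∠AHY = 105°  [△YHA]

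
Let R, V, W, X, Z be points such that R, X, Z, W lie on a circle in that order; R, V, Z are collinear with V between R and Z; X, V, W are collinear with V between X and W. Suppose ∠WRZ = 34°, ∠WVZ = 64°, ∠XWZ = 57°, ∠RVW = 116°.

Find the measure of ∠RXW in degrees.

∠RXW = 59°

1. ∠RVX = 64°  [vertical angles at V]
2. ∠XRZ = 57°  [same arc XZ]
3. ∠RXW = 59°  [△RVX]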